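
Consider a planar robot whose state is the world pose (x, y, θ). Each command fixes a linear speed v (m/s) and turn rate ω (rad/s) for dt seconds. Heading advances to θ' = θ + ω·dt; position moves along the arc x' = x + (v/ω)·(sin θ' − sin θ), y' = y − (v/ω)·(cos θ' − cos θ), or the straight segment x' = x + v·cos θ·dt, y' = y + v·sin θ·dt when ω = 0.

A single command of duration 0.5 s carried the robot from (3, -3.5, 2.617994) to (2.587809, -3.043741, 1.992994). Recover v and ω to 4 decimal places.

v = 1.2500, ω = -1.2500

Δθ = 1.992994 − 2.617994 = -0.625000
ω = Δθ/dt = -0.625000/0.5 = -1.2500
R = −Δy/(cos θ' − cos θ) = -1.0000
v = R·ω = -1.0000·-1.2500 = 1.2500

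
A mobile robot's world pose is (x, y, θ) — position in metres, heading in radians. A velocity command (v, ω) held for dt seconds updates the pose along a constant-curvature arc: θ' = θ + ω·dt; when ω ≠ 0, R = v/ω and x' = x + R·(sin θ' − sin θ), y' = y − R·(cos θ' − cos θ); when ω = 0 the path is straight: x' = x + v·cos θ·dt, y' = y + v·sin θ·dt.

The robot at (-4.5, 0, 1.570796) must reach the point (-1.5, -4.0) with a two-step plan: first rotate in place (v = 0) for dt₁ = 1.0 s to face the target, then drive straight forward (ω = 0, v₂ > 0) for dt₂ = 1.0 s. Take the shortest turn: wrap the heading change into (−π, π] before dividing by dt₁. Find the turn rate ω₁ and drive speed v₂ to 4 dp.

heading to target = atan2(-4−0, -1.5−-4.5) = -0.9273
Δθ = wrap(-0.9273 − 1.5708) = -2.4981; ω₁ = Δθ/dt₁ = -2.4981
distance = √((-1.5−-4.5)² + (-4−0)²) = 5.0000; v₂ = distance/dt₂ = 5.0000

ω₁ = -2.4981, v₂ = 5.0000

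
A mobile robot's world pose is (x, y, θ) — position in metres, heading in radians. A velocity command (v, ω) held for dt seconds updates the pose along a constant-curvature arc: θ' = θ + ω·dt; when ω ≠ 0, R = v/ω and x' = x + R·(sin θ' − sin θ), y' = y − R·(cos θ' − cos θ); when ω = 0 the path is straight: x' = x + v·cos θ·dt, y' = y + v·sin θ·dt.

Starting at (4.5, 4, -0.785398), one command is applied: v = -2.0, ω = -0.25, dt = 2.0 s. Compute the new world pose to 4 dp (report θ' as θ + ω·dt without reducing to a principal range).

(2.4805, 7.4045, -1.2854)

θ' = -0.7854 + -0.25·2.0 = -1.2854
R = v/ω = -2.0/-0.25 = 8.0000
x' = 4.5 + 8.0000·(sin -1.2854 − sin -0.7854) = 2.4805
y' = 4 − 8.0000·(cos -1.2854 − cos -0.7854) = 7.4045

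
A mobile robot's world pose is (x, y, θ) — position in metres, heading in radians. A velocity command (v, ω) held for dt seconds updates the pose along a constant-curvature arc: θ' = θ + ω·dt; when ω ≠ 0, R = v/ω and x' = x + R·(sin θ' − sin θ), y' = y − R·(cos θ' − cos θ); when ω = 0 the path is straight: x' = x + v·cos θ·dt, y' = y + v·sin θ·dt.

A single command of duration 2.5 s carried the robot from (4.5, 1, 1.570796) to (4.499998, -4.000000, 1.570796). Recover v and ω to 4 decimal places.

Δθ = 1.570796 − 1.570796 = 0.000000
ω = Δθ/dt = 0.000000/2.5 = 0.0000
ω = 0 → v = (Δx·cos θ + Δy·sin θ)/dt = -2.0000

v = -2.0000, ω = 0.0000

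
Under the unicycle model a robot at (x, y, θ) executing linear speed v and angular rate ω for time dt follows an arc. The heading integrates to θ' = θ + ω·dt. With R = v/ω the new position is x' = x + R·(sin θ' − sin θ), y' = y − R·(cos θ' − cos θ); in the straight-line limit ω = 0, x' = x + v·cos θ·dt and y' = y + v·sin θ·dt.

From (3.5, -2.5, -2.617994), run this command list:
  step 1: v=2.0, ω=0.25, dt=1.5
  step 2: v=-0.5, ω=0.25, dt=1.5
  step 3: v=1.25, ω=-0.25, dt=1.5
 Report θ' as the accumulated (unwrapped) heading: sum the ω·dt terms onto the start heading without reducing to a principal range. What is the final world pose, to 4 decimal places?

(0.7192, -5.4361, -2.2430)

step 1: θ'=-2.2430 (R=8.0000) → pose (1.2404, -4.4465, -2.2430)
step 2: θ'=-1.8680 (R=-2.0000) → pose (1.5878, -3.7868, -1.8680)
step 3: θ'=-2.2430 (R=-5.0000) → pose (0.7192, -5.4361, -2.2430)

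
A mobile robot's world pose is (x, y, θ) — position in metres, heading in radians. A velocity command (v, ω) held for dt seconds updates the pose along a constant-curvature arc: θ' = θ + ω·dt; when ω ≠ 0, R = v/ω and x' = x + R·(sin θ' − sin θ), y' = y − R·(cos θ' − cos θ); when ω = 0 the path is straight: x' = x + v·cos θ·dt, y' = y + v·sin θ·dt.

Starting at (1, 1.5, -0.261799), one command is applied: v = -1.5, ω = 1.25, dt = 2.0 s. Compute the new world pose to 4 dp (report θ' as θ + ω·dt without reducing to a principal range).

(-0.2531, -0.4019, 2.2382)

θ' = -0.2618 + 1.25·2.0 = 2.2382
R = v/ω = -1.5/1.25 = -1.2000
x' = 1 + -1.2000·(sin 2.2382 − sin -0.2618) = -0.2531
y' = 1.5 − -1.2000·(cos 2.2382 − cos -0.2618) = -0.4019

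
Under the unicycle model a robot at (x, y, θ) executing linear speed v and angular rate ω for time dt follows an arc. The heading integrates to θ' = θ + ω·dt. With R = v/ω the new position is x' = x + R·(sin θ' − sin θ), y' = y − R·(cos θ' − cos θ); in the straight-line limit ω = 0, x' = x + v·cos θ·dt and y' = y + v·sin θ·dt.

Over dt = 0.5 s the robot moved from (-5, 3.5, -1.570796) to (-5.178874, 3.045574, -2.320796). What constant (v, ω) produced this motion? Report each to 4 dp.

v = 1.0000, ω = -1.5000

Δθ = -2.320796 − -1.570796 = -0.750000
ω = Δθ/dt = -0.750000/0.5 = -1.5000
R = −Δy/(cos θ' − cos θ) = -0.6667
v = R·ω = -0.6667·-1.5000 = 1.0000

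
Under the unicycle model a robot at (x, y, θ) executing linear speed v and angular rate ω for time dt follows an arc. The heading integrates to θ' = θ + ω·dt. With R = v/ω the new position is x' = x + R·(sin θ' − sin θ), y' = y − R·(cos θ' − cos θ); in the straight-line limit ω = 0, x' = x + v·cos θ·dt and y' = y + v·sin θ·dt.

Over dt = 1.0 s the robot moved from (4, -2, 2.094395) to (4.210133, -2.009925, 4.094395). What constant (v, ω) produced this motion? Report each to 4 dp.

v = -0.2500, ω = 2.0000

Δθ = 4.094395 − 2.094395 = 2.000000
ω = Δθ/dt = 2.000000/1.0 = 2.0000
R = Δx/(sin θ' − sin θ) = -0.1250
v = R·ω = -0.1250·2.0000 = -0.2500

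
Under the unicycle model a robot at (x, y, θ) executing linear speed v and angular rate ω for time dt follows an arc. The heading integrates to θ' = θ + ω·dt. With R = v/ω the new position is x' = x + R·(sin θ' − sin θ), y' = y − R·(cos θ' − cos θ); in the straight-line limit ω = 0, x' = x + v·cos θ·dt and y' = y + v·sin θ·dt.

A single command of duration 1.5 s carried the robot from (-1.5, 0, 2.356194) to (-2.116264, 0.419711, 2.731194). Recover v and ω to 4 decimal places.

v = 0.5000, ω = 0.2500

Δθ = 2.731194 − 2.356194 = 0.375000
ω = Δθ/dt = 0.375000/1.5 = 0.2500
R = Δx/(sin θ' − sin θ) = 2.0000
v = R·ω = 2.0000·0.2500 = 0.5000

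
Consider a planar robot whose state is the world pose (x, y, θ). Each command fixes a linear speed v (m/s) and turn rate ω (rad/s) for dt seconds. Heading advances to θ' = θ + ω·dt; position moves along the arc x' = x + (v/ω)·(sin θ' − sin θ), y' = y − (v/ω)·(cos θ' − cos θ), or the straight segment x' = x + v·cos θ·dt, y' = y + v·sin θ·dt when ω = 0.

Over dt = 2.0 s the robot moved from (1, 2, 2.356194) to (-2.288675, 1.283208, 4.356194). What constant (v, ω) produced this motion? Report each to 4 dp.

v = 2.0000, ω = 1.0000

Δθ = 4.356194 − 2.356194 = 2.000000
ω = Δθ/dt = 2.000000/2.0 = 1.0000
R = Δx/(sin θ' − sin θ) = 2.0000
v = R·ω = 2.0000·1.0000 = 2.0000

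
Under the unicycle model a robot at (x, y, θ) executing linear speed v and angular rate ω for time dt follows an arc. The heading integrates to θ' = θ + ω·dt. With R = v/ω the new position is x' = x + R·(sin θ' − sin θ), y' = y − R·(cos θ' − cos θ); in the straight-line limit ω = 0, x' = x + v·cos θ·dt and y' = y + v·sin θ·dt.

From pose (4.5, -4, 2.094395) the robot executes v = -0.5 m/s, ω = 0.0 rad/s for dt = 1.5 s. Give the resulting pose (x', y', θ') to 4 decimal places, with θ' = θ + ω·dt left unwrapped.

θ' = 2.0944 + 0.0·1.5 = 2.0944
ω = 0 → straight: x' = 4.5 + -0.5·cos(2.0944)·1.5 = 4.8750
y' = -4 + -0.5·sin(2.0944)·1.5 = -4.6495

(4.8750, -4.6495, 2.0944)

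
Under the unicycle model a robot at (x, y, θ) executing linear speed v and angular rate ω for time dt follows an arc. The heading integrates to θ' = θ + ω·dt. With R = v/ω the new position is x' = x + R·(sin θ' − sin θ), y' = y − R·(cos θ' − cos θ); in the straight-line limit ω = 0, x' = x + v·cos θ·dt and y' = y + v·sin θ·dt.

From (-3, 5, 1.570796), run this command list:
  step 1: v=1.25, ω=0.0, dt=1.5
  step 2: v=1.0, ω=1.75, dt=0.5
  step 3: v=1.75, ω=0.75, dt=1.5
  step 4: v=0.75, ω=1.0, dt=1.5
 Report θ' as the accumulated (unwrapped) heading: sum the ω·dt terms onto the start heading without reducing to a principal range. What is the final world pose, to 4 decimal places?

step 1: θ'=1.5708 (straight) → pose (-3.0000, 6.8750, 1.5708)
step 2: θ'=2.4458 (R=0.5714) → pose (-3.2051, 7.3136, 2.4458)
step 3: θ'=3.5708 (R=2.3333) → pose (-5.6718, 7.6444, 3.5708)
step 4: θ'=5.0708 (R=0.7500) → pose (-6.0620, 6.6993, 5.0708)

(-6.0620, 6.6993, 5.0708)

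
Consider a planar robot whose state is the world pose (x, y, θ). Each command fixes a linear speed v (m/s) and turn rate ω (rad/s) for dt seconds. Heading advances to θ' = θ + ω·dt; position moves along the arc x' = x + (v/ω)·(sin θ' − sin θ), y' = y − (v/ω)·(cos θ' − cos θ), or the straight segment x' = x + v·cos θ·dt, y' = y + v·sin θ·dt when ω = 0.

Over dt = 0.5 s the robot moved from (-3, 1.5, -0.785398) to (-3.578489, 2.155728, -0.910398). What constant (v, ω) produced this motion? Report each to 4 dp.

Δθ = -0.910398 − -0.785398 = -0.125000
ω = Δθ/dt = -0.125000/0.5 = -0.2500
R = −Δy/(cos θ' − cos θ) = 7.0000
v = R·ω = 7.0000·-0.2500 = -1.7500

v = -1.7500, ω = -0.2500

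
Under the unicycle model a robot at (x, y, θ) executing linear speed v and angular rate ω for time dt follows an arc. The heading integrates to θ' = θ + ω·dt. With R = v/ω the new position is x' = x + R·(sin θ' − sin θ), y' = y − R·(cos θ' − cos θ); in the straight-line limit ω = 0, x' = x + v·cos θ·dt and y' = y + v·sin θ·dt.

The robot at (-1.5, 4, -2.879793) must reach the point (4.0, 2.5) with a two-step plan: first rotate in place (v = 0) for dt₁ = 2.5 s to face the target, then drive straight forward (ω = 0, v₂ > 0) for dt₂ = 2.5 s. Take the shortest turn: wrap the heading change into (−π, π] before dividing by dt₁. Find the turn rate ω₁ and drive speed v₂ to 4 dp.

ω₁ = 1.0454, v₂ = 2.2804

heading to target = atan2(2.5−4, 4−-1.5) = -0.2663
Δθ = wrap(-0.2663 − -2.8798) = 2.6135; ω₁ = Δθ/dt₁ = 1.0454
distance = √((4−-1.5)² + (2.5−4)²) = 5.7009; v₂ = distance/dt₂ = 2.2804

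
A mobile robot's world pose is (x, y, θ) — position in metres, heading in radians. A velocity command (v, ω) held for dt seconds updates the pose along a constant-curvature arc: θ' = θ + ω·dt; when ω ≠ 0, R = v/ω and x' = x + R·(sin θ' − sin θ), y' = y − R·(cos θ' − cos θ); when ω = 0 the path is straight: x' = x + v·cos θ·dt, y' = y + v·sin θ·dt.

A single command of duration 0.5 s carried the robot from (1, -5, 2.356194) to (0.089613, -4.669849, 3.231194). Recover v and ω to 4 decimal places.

v = 2.0000, ω = 1.7500

Δθ = 3.231194 − 2.356194 = 0.875000
ω = Δθ/dt = 0.875000/0.5 = 1.7500
R = Δx/(sin θ' − sin θ) = 1.1429
v = R·ω = 1.1429·1.7500 = 2.0000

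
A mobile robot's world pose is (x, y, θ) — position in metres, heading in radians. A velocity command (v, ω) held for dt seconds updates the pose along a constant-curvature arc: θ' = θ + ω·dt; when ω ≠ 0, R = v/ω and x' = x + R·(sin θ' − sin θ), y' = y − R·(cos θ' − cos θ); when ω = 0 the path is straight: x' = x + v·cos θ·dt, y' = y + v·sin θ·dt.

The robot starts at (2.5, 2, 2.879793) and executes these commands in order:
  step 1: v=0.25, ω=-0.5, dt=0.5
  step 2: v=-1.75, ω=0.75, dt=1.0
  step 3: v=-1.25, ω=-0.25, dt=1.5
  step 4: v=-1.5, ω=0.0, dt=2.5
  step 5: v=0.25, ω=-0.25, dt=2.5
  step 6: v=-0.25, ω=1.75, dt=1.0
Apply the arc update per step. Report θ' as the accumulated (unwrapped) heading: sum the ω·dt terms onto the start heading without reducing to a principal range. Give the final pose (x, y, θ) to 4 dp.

(9.3185, 1.6888, 4.1298)

step 1: θ'=2.6298 (R=-0.5000) → pose (2.3845, 2.0470, 2.6298)
step 2: θ'=3.3798 (R=-2.3333) → pose (4.0778, 1.8139, 3.3798)
step 3: θ'=3.0048 (R=5.0000) → pose (5.9395, 1.9084, 3.0048)
step 4: θ'=3.0048 (straight) → pose (9.6544, 1.3970, 3.0048)
step 5: θ'=2.3798 (R=-1.0000) → pose (9.1006, 1.6641, 2.3798)
step 6: θ'=4.1298 (R=-0.1429) → pose (9.3185, 1.6888, 4.1298)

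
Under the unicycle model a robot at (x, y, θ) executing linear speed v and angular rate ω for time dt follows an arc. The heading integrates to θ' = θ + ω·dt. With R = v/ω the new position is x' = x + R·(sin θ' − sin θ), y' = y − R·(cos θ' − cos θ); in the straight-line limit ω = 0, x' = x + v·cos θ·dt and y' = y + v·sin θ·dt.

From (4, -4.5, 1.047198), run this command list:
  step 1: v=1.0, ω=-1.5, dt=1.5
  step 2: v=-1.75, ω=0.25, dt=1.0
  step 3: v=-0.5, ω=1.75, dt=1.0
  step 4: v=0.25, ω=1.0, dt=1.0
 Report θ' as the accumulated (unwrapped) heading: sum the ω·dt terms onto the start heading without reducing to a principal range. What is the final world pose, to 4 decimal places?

(4.0008, -2.7910, 1.7972)

step 1: θ'=-1.2028 (R=-0.6667) → pose (5.1994, -4.5935, -1.2028)
step 2: θ'=-0.9528 (R=-7.0000) → pose (4.3733, -3.0559, -0.9528)
step 3: θ'=0.7972 (R=-0.2857) → pose (3.9361, -3.0218, 0.7972)
step 4: θ'=1.7972 (R=0.2500) → pose (4.0008, -2.7910, 1.7972)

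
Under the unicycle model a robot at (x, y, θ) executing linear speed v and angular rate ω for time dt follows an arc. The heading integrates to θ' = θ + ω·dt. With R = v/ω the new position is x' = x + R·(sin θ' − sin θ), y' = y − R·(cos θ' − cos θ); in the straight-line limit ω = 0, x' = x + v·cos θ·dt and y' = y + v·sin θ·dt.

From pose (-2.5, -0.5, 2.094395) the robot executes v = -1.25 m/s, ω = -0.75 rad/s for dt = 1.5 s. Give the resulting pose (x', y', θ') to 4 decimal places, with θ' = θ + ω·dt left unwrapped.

θ' = 2.0944 + -0.75·1.5 = 0.9694
R = v/ω = -1.25/-0.75 = 1.6667
x' = -2.5 + 1.6667·(sin 0.9694 − sin 2.0944) = -2.5691
y' = -0.5 − 1.6667·(cos 0.9694 − cos 2.0944) = -2.2763

(-2.5691, -2.2763, 0.9694)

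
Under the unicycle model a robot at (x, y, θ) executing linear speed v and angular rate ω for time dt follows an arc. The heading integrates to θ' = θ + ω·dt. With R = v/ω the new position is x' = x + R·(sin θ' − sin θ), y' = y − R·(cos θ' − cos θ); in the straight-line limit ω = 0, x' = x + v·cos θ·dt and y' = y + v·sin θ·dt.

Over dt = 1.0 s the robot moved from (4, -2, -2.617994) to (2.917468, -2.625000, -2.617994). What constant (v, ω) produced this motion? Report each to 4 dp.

Δθ = -2.617994 − -2.617994 = 0.000000
ω = Δθ/dt = 0.000000/1.0 = 0.0000
ω = 0 → v = (Δx·cos θ + Δy·sin θ)/dt = 1.2500

v = 1.2500, ω = 0.0000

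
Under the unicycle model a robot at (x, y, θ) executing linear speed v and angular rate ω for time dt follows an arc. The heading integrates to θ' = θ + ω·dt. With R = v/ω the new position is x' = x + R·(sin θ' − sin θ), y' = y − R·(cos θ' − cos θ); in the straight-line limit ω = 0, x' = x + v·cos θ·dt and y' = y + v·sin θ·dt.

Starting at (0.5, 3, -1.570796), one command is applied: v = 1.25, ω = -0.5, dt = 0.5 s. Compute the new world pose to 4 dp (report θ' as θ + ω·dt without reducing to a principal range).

θ' = -1.5708 + -0.5·0.5 = -1.8208
R = v/ω = 1.25/-0.5 = -2.5000
x' = 0.5 + -2.5000·(sin -1.8208 − sin -1.5708) = 0.4223
y' = 3 − -2.5000·(cos -1.8208 − cos -1.5708) = 2.3815

(0.4223, 2.3815, -1.8208)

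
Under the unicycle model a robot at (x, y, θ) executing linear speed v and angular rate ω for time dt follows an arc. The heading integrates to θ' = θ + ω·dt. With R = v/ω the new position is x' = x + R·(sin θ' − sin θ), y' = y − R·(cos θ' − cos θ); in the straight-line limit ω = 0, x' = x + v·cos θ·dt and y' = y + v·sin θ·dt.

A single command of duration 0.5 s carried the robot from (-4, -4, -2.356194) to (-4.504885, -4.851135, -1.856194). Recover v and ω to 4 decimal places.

Δθ = -1.856194 − -2.356194 = 0.500000
ω = Δθ/dt = 0.500000/0.5 = 1.0000
R = −Δy/(cos θ' − cos θ) = 2.0000
v = R·ω = 2.0000·1.0000 = 2.0000

v = 2.0000, ω = 1.0000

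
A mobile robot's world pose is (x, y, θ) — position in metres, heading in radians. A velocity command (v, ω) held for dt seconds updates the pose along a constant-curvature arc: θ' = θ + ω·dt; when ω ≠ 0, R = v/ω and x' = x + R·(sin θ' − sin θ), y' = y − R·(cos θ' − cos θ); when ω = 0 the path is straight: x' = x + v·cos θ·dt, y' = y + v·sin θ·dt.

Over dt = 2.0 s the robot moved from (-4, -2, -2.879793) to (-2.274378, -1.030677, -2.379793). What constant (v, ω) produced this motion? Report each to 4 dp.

Δθ = -2.379793 − -2.879793 = 0.500000
ω = Δθ/dt = 0.500000/2.0 = 0.2500
R = Δx/(sin θ' − sin θ) = -4.0000
v = R·ω = -4.0000·0.2500 = -1.0000

v = -1.0000, ω = 0.2500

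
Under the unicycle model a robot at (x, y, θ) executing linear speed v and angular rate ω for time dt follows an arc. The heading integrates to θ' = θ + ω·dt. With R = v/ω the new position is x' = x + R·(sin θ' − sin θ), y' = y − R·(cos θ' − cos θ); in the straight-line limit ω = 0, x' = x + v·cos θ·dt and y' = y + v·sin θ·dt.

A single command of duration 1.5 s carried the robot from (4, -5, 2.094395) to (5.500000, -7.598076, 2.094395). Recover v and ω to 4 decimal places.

Δθ = 2.094395 − 2.094395 = 0.000000
ω = Δθ/dt = 0.000000/1.5 = 0.0000
ω = 0 → v = (Δx·cos θ + Δy·sin θ)/dt = -2.0000

v = -2.0000, ω = 0.0000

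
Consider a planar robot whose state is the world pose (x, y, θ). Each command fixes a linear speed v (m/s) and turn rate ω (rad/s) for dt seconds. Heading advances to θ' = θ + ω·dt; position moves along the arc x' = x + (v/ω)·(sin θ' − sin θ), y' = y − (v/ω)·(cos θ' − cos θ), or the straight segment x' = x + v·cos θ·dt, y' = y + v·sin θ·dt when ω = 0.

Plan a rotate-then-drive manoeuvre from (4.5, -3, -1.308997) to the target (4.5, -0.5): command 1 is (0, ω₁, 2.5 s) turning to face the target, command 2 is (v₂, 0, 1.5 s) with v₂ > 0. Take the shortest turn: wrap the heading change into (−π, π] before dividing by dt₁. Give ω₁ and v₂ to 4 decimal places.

ω₁ = 1.1519, v₂ = 1.6667

heading to target = atan2(-0.5−-3, 4.5−4.5) = 1.5708
Δθ = wrap(1.5708 − -1.3090) = 2.8798; ω₁ = Δθ/dt₁ = 1.1519
distance = √((4.5−4.5)² + (-0.5−-3)²) = 2.5000; v₂ = distance/dt₂ = 1.6667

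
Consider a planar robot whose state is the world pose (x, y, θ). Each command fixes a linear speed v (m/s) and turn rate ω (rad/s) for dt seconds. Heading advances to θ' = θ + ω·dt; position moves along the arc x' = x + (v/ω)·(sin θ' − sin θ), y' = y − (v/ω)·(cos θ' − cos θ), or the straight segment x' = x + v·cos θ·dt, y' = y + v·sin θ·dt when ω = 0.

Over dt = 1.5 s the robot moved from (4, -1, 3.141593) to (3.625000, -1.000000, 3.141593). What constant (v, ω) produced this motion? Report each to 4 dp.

Δθ = 3.141593 − 3.141593 = 0.000000
ω = Δθ/dt = 0.000000/1.5 = 0.0000
ω = 0 → v = (Δx·cos θ + Δy·sin θ)/dt = 0.2500

v = 0.2500, ω = 0.0000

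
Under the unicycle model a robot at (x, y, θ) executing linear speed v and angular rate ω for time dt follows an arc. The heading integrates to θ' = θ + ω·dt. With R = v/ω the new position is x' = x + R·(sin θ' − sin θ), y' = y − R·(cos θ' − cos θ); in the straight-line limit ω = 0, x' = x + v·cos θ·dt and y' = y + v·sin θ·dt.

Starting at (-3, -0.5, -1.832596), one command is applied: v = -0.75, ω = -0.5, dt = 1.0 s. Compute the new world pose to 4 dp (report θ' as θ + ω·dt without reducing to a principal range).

θ' = -1.8326 + -0.5·1.0 = -2.3326
R = v/ω = -0.75/-0.5 = 1.5000
x' = -3 + 1.5000·(sin -2.3326 − sin -1.8326) = -2.6365
y' = -0.5 − 1.5000·(cos -2.3326 − cos -1.8326) = 0.1471

(-2.6365, 0.1471, -2.3326)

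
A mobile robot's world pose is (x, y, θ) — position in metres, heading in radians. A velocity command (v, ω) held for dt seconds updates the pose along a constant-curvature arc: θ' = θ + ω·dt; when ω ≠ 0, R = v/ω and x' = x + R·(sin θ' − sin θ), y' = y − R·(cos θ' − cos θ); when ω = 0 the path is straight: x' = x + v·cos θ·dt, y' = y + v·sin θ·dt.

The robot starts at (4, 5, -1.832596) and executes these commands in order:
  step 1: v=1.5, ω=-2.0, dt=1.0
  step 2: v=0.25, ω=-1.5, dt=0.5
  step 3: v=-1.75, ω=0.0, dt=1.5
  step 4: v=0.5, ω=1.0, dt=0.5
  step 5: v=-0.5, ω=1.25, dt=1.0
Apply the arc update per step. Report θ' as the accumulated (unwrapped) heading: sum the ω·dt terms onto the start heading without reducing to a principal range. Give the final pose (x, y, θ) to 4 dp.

step 1: θ'=-3.8326 (R=-0.7500) → pose (2.7976, 4.6162, -3.8326)
step 2: θ'=-4.5826 (R=-0.1667) → pose (2.7385, 4.7230, -4.5826)
step 3: θ'=-4.5826 (straight) → pose (3.0783, 2.1201, -4.5826)
step 4: θ'=-4.0826 (R=0.5000) → pose (2.9866, 2.3499, -4.0826)
step 5: θ'=-2.8326 (R=-0.4000) → pose (3.4315, 2.2044, -2.8326)

(3.4315, 2.2044, -2.8326)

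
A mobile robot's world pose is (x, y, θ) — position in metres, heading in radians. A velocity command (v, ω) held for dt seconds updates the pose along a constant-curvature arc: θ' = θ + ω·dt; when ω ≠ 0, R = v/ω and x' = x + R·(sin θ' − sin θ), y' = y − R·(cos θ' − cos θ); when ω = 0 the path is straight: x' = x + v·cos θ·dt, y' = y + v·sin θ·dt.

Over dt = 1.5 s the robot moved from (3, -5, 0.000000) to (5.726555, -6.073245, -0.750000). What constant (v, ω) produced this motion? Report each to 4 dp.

Δθ = -0.750000 − 0.000000 = -0.750000
ω = Δθ/dt = -0.750000/1.5 = -0.5000
R = Δx/(sin θ' − sin θ) = -4.0000
v = R·ω = -4.0000·-0.5000 = 2.0000

v = 2.0000, ω = -0.5000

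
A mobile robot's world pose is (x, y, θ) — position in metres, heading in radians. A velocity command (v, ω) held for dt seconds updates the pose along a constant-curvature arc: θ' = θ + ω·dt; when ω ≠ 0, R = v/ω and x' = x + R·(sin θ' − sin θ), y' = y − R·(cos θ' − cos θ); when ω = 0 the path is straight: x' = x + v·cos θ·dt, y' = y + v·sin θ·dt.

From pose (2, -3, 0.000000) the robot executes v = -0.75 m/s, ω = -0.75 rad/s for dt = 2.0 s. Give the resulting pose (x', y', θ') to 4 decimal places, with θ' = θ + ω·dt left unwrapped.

θ' = 0.0000 + -0.75·2.0 = -1.5000
R = v/ω = -0.75/-0.75 = 1.0000
x' = 2 + 1.0000·(sin -1.5000 − sin 0.0000) = 1.0025
y' = -3 − 1.0000·(cos -1.5000 − cos 0.0000) = -2.0707

(1.0025, -2.0707, -1.5000)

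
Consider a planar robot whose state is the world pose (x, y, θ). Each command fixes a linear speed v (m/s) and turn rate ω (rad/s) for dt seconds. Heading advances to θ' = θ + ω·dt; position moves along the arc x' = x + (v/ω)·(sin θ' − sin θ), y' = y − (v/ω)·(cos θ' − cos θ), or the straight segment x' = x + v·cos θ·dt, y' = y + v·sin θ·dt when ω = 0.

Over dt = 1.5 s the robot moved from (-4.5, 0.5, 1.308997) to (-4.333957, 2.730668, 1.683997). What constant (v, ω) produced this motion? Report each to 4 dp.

Δθ = 1.683997 − 1.308997 = 0.375000
ω = Δθ/dt = 0.375000/1.5 = 0.2500
R = −Δy/(cos θ' − cos θ) = 6.0000
v = R·ω = 6.0000·0.2500 = 1.5000

v = 1.5000, ω = 0.2500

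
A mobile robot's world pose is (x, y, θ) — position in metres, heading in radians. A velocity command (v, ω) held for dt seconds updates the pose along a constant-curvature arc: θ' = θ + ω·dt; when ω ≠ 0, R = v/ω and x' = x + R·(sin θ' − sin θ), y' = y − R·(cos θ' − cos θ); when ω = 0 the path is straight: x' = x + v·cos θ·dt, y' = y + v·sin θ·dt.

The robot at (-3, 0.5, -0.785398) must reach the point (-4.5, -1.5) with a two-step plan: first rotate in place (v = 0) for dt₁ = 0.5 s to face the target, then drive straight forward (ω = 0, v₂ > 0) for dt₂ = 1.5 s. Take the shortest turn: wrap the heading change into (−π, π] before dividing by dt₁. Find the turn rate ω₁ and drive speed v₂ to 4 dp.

heading to target = atan2(-1.5−0.5, -4.5−-3) = -2.2143
Δθ = wrap(-2.2143 − -0.7854) = -1.4289; ω₁ = Δθ/dt₁ = -2.8578
distance = √((-4.5−-3)² + (-1.5−0.5)²) = 2.5000; v₂ = distance/dt₂ = 1.6667

ω₁ = -2.8578, v₂ = 1.6667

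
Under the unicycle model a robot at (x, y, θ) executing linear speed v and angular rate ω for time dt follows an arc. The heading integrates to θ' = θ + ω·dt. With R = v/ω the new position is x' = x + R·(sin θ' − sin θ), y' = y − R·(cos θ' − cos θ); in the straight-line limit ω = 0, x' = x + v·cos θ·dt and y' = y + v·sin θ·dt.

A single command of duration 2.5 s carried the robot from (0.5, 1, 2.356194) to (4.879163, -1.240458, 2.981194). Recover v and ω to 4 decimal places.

Δθ = 2.981194 − 2.356194 = 0.625000
ω = Δθ/dt = 0.625000/2.5 = 0.2500
R = Δx/(sin θ' − sin θ) = -8.0000
v = R·ω = -8.0000·0.2500 = -2.0000

v = -2.0000, ω = 0.2500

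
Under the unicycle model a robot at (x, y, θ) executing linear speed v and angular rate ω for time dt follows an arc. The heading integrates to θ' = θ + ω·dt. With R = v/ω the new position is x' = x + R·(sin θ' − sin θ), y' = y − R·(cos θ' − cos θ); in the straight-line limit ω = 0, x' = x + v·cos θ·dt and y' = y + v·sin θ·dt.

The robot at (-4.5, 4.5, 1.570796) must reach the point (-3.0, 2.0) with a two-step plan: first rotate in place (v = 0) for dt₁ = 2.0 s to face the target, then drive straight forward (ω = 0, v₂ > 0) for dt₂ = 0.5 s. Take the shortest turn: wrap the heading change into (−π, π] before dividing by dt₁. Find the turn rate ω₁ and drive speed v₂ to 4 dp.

ω₁ = -1.3006, v₂ = 5.8310

heading to target = atan2(2−4.5, -3−-4.5) = -1.0304
Δθ = wrap(-1.0304 − 1.5708) = -2.6012; ω₁ = Δθ/dt₁ = -1.3006
distance = √((-3−-4.5)² + (2−4.5)²) = 2.9155; v₂ = distance/dt₂ = 5.8310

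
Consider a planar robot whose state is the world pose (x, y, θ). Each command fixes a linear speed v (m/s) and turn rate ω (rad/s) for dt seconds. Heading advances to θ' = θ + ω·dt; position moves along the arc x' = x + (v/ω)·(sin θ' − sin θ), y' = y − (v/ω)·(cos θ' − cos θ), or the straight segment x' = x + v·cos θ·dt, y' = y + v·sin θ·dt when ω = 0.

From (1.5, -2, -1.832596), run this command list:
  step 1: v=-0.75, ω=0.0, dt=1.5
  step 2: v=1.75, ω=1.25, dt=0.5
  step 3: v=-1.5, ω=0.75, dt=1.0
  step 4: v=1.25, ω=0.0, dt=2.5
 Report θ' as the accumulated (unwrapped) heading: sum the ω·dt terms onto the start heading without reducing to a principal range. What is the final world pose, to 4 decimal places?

(3.6523, -2.0700, -0.4576)

step 1: θ'=-1.8326 (straight) → pose (1.7912, -0.9133, -1.8326)
step 2: θ'=-1.2076 (R=1.4000) → pose (1.8348, -1.7731, -1.2076)
step 3: θ'=-0.4576 (R=-2.0000) → pose (0.8489, -0.6894, -0.4576)
step 4: θ'=-0.4576 (straight) → pose (3.6523, -2.0700, -0.4576)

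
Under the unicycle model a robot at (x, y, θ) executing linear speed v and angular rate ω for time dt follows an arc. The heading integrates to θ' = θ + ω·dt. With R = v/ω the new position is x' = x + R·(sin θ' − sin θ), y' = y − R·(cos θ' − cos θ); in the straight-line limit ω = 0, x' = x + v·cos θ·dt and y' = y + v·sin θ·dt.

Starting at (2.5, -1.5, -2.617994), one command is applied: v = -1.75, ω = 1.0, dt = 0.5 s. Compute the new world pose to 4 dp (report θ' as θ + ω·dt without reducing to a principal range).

(3.1195, -0.8950, -2.1180)

θ' = -2.6180 + 1.0·0.5 = -2.1180
R = v/ω = -1.75/1.0 = -1.7500
x' = 2.5 + -1.7500·(sin -2.1180 − sin -2.6180) = 3.1195
y' = -1.5 − -1.7500·(cos -2.1180 − cos -2.6180) = -0.8950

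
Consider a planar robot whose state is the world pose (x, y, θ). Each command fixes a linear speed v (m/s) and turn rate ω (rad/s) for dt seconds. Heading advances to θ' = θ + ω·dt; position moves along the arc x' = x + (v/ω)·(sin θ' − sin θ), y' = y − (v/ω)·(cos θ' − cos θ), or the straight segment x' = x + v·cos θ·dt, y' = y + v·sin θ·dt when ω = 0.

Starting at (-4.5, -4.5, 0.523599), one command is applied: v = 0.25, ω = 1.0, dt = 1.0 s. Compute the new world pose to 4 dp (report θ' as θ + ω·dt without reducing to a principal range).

(-4.3753, -4.2953, 1.5236)

θ' = 0.5236 + 1.0·1.0 = 1.5236
R = v/ω = 0.25/1.0 = 0.2500
x' = -4.5 + 0.2500·(sin 1.5236 − sin 0.5236) = -4.3753
y' = -4.5 − 0.2500·(cos 1.5236 − cos 0.5236) = -4.2953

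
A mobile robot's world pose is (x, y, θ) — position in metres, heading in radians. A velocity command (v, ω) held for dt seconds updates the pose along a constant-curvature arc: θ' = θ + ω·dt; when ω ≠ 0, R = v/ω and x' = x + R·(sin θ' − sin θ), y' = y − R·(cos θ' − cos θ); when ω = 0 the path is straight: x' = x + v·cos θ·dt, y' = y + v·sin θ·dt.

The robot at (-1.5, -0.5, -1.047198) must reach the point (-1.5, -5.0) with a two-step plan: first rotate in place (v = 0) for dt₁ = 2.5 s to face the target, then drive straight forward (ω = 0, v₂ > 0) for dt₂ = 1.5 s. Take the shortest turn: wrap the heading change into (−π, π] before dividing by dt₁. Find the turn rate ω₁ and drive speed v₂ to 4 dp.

heading to target = atan2(-5−-0.5, -1.5−-1.5) = -1.5708
Δθ = wrap(-1.5708 − -1.0472) = -0.5236; ω₁ = Δθ/dt₁ = -0.2094
distance = √((-1.5−-1.5)² + (-5−-0.5)²) = 4.5000; v₂ = distance/dt₂ = 3.0000

ω₁ = -0.2094, v₂ = 3.0000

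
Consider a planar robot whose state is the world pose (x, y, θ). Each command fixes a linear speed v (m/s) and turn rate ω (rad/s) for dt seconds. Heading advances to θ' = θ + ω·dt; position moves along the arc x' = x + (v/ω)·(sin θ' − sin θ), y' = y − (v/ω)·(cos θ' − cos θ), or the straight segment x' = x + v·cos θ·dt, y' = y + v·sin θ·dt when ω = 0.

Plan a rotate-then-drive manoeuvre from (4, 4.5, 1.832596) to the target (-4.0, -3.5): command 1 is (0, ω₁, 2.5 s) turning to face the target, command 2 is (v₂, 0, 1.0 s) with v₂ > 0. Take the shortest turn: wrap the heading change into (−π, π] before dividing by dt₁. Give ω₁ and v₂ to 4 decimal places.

ω₁ = 0.8378, v₂ = 11.3137

heading to target = atan2(-3.5−4.5, -4−4) = -2.3562
Δθ = wrap(-2.3562 − 1.8326) = 2.0944; ω₁ = Δθ/dt₁ = 0.8378
distance = √((-4−4)² + (-3.5−4.5)²) = 11.3137; v₂ = distance/dt₂ = 11.3137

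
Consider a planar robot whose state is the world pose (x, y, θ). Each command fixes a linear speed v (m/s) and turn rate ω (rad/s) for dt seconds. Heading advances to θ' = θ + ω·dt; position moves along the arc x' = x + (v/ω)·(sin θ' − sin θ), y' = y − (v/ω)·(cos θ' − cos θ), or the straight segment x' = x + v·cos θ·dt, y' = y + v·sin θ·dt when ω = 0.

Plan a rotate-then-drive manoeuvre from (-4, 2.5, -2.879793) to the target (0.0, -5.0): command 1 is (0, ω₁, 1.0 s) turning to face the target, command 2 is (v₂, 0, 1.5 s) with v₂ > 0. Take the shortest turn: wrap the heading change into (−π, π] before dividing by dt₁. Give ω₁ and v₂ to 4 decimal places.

ω₁ = 1.7990, v₂ = 5.6667

heading to target = atan2(-5−2.5, 0−-4) = -1.0808
Δθ = wrap(-1.0808 − -2.8798) = 1.7990; ω₁ = Δθ/dt₁ = 1.7990
distance = √((0−-4)² + (-5−2.5)²) = 8.5000; v₂ = distance/dt₂ = 5.6667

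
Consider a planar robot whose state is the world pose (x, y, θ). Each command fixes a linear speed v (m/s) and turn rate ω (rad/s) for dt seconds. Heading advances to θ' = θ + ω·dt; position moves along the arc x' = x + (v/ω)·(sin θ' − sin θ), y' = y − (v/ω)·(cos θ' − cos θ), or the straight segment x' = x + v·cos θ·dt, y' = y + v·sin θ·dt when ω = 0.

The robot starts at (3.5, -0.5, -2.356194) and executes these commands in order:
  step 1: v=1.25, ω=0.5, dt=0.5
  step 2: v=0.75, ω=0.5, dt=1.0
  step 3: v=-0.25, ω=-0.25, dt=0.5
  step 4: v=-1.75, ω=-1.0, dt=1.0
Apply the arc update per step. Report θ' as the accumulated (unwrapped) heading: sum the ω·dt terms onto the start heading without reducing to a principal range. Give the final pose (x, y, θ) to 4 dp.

(3.9502, -0.2550, -2.7312)

step 1: θ'=-2.1062 (R=2.5000) → pose (3.1176, -0.9923, -2.1062)
step 2: θ'=-1.6062 (R=1.5000) → pose (2.9086, -1.7045, -1.6062)
step 3: θ'=-1.7312 (R=1.0000) → pose (2.9209, -1.5802, -1.7312)
step 4: θ'=-2.7312 (R=1.7500) → pose (3.9502, -0.2550, -2.7312)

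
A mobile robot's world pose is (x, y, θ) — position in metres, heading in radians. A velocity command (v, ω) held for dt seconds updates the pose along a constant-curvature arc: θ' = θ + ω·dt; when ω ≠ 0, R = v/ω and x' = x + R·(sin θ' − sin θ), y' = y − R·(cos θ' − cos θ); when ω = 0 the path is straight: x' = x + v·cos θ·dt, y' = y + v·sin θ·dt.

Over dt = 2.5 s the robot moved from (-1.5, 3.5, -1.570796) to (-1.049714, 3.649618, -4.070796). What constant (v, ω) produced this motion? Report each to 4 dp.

v = -0.2500, ω = -1.0000

Δθ = -4.070796 − -1.570796 = -2.500000
ω = Δθ/dt = -2.500000/2.5 = -1.0000
R = Δx/(sin θ' − sin θ) = 0.2500
v = R·ω = 0.2500·-1.0000 = -0.2500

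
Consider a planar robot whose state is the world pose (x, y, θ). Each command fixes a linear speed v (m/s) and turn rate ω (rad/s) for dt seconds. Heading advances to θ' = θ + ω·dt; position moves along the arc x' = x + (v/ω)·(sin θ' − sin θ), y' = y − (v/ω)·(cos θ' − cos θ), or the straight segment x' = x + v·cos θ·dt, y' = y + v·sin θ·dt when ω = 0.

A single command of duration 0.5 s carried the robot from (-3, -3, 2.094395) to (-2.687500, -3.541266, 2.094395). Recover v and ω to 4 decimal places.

Δθ = 2.094395 − 2.094395 = 0.000000
ω = Δθ/dt = 0.000000/0.5 = 0.0000
ω = 0 → v = (Δx·cos θ + Δy·sin θ)/dt = -1.2500

v = -1.2500, ω = 0.0000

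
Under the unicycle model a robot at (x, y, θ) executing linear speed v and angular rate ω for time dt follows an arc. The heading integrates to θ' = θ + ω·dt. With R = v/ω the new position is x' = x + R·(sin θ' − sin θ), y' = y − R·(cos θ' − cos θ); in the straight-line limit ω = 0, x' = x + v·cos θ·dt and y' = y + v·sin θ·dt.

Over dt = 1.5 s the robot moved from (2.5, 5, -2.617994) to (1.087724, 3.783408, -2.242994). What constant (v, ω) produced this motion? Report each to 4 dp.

v = 1.2500, ω = 0.2500

Δθ = -2.242994 − -2.617994 = 0.375000
ω = Δθ/dt = 0.375000/1.5 = 0.2500
R = Δx/(sin θ' − sin θ) = 5.0000
v = R·ω = 5.0000·0.2500 = 1.2500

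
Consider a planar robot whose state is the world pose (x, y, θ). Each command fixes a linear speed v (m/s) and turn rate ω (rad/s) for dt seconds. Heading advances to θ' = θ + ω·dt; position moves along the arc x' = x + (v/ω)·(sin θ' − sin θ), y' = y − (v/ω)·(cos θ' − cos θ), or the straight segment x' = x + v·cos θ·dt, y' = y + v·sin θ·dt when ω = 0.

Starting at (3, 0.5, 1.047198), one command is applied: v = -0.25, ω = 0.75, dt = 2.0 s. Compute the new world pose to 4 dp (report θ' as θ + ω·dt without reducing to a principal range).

(3.1020, 0.0572, 2.5472)

θ' = 1.0472 + 0.75·2.0 = 2.5472
R = v/ω = -0.25/0.75 = -0.3333
x' = 3 + -0.3333·(sin 2.5472 − sin 1.0472) = 3.1020
y' = 0.5 − -0.3333·(cos 2.5472 − cos 1.0472) = 0.0572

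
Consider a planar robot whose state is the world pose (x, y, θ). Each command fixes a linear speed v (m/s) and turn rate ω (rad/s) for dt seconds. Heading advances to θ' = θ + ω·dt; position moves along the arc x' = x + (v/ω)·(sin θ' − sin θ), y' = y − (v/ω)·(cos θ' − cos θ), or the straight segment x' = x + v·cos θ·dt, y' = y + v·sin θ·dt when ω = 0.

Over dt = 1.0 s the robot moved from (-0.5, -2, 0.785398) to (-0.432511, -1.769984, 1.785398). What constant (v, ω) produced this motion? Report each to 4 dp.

Δθ = 1.785398 − 0.785398 = 1.000000
ω = Δθ/dt = 1.000000/1.0 = 1.0000
R = −Δy/(cos θ' − cos θ) = 0.2500
v = R·ω = 0.2500·1.0000 = 0.2500

v = 0.2500, ω = 1.0000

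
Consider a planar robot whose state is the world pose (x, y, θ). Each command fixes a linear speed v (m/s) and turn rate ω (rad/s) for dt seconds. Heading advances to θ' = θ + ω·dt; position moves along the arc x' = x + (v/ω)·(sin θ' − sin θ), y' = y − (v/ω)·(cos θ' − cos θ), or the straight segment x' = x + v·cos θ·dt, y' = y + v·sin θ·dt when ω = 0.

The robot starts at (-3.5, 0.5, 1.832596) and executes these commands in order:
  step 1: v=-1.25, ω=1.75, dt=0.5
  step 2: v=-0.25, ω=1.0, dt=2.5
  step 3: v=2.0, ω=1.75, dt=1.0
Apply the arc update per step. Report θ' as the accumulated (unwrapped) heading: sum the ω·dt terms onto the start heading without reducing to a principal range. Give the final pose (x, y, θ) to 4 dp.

step 1: θ'=2.7076 (R=-0.7143) → pose (-3.1104, 0.0368, 2.7076)
step 2: θ'=5.2076 (R=-0.2500) → pose (-2.7853, 0.3824, 5.2076)
step 3: θ'=6.9576 (R=1.1429) → pose (-1.0661, 0.0329, 6.9576)

(-1.0661, 0.0329, 6.9576)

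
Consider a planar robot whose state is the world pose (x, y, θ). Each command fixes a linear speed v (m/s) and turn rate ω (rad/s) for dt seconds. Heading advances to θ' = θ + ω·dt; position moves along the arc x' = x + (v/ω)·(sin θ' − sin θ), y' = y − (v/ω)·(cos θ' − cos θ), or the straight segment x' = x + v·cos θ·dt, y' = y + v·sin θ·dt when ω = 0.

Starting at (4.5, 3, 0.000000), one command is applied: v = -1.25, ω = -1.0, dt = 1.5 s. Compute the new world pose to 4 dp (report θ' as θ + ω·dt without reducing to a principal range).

(3.2531, 4.1616, -1.5000)

θ' = 0.0000 + -1.0·1.5 = -1.5000
R = v/ω = -1.25/-1.0 = 1.2500
x' = 4.5 + 1.2500·(sin -1.5000 − sin 0.0000) = 3.2531
y' = 3 − 1.2500·(cos -1.5000 − cos 0.0000) = 4.1616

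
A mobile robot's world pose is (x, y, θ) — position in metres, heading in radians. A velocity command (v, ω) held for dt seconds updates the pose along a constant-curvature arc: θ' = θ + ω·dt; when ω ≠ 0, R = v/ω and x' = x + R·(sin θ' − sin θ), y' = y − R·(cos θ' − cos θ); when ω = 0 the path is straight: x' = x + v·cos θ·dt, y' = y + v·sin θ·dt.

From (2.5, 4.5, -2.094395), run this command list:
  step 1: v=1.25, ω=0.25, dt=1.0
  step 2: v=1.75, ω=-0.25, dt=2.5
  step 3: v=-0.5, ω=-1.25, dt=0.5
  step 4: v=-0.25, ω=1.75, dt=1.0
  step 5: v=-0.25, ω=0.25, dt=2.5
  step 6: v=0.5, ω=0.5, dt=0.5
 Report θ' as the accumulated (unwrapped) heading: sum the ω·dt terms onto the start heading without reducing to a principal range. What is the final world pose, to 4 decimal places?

step 1: θ'=-1.8444 (R=5.0000) → pose (2.0161, 3.3510, -1.8444)
step 2: θ'=-2.4694 (R=-7.0000) → pose (-0.3646, -0.2348, -2.4694)
step 3: θ'=-3.0944 (R=0.4000) → pose (-0.1344, -0.1482, -3.0944)
step 4: θ'=-1.3444 (R=-0.1429) → pose (-0.0019, 0.0265, -1.3444)
step 5: θ'=-0.7194 (R=-1.0000) → pose (-0.3174, 0.5543, -0.7194)
step 6: θ'=-0.4694 (R=1.0000) → pose (-0.1109, 0.4146, -0.4694)

(-0.1109, 0.4146, -0.4694)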